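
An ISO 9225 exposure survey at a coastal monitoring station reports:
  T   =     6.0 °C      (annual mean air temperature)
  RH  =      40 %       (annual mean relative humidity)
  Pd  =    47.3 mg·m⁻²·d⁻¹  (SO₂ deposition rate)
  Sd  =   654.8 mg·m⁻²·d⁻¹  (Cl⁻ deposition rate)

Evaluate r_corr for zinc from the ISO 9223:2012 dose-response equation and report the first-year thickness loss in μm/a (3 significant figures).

zinc: f(T) = +0.038·(T−10) [T≤10 °C] = -0.1520
  sulphur-dioxide contribution → 0.3807 μm/a
  chloride contribution → 1.617 μm/a
  total first-year rate 1.998 μm/a

r_corr = 2.00 μm/a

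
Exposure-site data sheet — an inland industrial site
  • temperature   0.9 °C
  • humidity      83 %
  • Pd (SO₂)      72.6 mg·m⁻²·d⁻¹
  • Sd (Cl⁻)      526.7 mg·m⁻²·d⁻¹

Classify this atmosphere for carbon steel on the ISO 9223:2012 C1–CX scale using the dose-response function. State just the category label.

carbon steel: T≤10 °C ⇒ hinge +0.150·(0.9−10) = -1.3650
  sulphur-dioxide contribution → 22.07 μm/a
  chloride contribution → 79.64 μm/a
  total first-year rate 101.7 μm/a
Category bounds: 80…200 μm/a bracket r_corr ⇒ C5

C5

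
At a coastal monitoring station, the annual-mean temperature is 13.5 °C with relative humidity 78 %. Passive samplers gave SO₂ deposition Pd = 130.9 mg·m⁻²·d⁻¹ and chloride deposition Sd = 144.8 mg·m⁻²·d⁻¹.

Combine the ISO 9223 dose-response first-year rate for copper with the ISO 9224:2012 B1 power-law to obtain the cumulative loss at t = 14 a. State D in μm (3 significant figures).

copper: T>10 °C ⇒ hinge -0.080·(13.5−10) = -0.2800
  Pd branch = 0.0053·Pd^0.26·e^(0.059·RH+f) = 1.418 μm/a
  Sd branch = 0.01025·Sd^0.27·e^(0.036·RH+0.049·T) = 1.262 μm/a
  sum: 1.418 + 1.262 → r_corr = 2.68 μm/a
ISO 9224: D(t) = r_corr · t^b with b = 0.667 (copper, B1)
  D(14) = 2.68 × 14^0.667 = 2.68 × 5.814 = 15.58 μm

D(14) = 15.6 μm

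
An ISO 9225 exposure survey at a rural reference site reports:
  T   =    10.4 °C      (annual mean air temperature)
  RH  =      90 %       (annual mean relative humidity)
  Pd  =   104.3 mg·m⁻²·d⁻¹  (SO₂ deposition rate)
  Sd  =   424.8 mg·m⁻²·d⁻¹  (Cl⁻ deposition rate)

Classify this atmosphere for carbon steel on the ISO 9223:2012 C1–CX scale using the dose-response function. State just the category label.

CX

carbon steel: T>10 °C ⇒ hinge -0.054·(10.4−10) = -0.0216
  sulphur-dioxide contribution → 117.4 μm/a
  chloride contribution → 128.4 μm/a
  ⇒ r_corr(carbon steel) = 245.9 μm/a
Category bounds: 200…700 μm/a bracket r_corr ⇒ CX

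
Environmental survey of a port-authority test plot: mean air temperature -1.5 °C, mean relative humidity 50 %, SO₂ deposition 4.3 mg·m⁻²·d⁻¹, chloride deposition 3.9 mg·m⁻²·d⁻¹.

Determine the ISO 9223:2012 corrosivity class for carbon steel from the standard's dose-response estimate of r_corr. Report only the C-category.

carbon steel: f(T) = +0.150·(T−10) [T≤10 °C] = -1.7250
  sulphur-dioxide contribution → 1.83 μm/a
  chloride contribution → 1.163 μm/a
  ⇒ r_corr(carbon steel) = 2.993 μm/a
2.99 μm/a falls in (1.3, 25] for carbon steel → category C2

C2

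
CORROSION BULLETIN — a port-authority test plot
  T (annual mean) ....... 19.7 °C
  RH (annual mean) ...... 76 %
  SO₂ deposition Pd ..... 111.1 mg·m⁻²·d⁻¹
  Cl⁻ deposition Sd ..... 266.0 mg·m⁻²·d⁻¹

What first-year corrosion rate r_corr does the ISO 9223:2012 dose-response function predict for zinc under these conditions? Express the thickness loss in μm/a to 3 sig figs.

zinc: temperature factor f = -0.071·(9.7) = -0.6887
  Pd branch = 0.0129·Pd^0.44·e^(0.046·RH+f) = 1.698 μm/a
  Sd branch = 0.0175·Sd^0.57·e^(0.008·RH+0.085·T) = 4.135 μm/a
  r_corr = 1.698 + 4.135 = 5.833 μm/a

r_corr = 5.83 μm/a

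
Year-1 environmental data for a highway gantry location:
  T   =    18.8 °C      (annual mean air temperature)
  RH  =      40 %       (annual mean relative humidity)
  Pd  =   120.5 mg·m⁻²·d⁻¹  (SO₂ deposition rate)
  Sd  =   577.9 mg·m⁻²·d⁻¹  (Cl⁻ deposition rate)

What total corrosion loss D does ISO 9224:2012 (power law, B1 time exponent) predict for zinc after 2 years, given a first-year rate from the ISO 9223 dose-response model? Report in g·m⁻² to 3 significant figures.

zinc: temperature factor f = -0.071·(8.8) = -0.6248
  SO₂ term: 0.0129·120.5^0.44·exp(0.046·40-0.6248) = 0.3581
  Cl⁻ term: 0.0175·577.9^0.57·exp(0.008·40+0.085·18.8) = 4.47
  r_corr = 0.3581 + 4.47 = 4.828 μm/a
Long-term exponent b (ISO 9224 Table 2, B1) = 0.813
  D(2) = 4.828 × 2^0.813 = 4.828 × 1.757 = 8.482 μm
  Mass loss = 8.482 μm × 7.14 g/cm³ = 60.56 g·m⁻²

D(2) = 60.6 g·m⁻²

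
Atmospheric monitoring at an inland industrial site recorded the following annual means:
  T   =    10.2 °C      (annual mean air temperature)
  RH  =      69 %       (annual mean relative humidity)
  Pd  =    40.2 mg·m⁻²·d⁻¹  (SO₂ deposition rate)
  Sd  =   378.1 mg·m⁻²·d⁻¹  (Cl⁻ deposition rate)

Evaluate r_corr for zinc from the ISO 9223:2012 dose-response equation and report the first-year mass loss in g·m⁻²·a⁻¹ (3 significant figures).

r_corr = 26.2 g·m⁻²·a⁻¹

zinc: temperature factor f = -0.071·(0.2) = -0.0142
  Pd branch = 0.0129·Pd^0.44·e^(0.046·RH+f) = 1.544 μm/a
  Sd branch = 0.0175·Sd^0.57·e^(0.008·RH+0.085·T) = 2.131 μm/a
  sum: 1.544 + 2.131 → r_corr = 3.675 μm/a
Convert to mass loss: 3.675 μm/a × 7.14 g/cm³ = 26.24 g·m⁻²·a⁻¹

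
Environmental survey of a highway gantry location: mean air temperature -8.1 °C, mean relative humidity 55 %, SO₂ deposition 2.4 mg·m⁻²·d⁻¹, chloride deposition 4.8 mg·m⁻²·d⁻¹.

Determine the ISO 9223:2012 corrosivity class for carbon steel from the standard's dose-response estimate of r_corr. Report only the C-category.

carbon steel: T≤10 °C ⇒ hinge +0.150·(-8.1−10) = -2.7150
  SO₂ term: 1.77·2.4^0.52·exp(0.02·55-2.7150) = 0.555
  Cl⁻ term: 0.102·4.8^0.62·exp(0.033·55+0.04·-8.1) = 1.198
  sum: 0.555 + 1.198 → r_corr = 1.753 μm/a
Category bounds: 1.3…25 μm/a bracket r_corr ⇒ C2

C2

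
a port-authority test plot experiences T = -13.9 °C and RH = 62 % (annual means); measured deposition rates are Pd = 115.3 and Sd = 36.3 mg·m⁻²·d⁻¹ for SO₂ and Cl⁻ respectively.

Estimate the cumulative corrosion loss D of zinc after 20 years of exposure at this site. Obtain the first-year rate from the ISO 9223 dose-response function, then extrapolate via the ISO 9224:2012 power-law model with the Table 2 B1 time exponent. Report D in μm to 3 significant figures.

D(20) = 9.09 μm

zinc: temperature factor f = +0.038·(-23.9) = -0.9082
  sulphur-dioxide contribution → 0.7277 μm/a
  chloride contribution → 0.06831 μm/a
  total first-year rate 0.796 μm/a
Long-term exponent b (ISO 9224 Table 2, B1) = 0.813
  D(20) = 0.796 × 20^0.813 = 0.796 × 11.42 = 9.092 μm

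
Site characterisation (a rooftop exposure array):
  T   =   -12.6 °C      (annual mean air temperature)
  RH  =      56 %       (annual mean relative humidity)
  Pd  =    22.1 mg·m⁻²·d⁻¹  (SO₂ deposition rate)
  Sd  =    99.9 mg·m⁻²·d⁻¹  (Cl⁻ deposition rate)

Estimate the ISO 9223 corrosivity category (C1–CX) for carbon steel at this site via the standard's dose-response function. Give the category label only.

carbon steel: f(T) = +0.150·(T−10) [T≤10 °C] = -3.3900
  Pd branch = 1.77·Pd^0.52·e^(0.02·RH+f) = 0.9146 μm/a
  Cl⁻ term: 0.102·99.9^0.62·exp(0.033·56+0.04·-12.6) = 6.792
  r_corr = 0.9146 + 6.792 = 7.707 μm/a
Category bounds: 1.3…25 μm/a bracket r_corr ⇒ C2

C2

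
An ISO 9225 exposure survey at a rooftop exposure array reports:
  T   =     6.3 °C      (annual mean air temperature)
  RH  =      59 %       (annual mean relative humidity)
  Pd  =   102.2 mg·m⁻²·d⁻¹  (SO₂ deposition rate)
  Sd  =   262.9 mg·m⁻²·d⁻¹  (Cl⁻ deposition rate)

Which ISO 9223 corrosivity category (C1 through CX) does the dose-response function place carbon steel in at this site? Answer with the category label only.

carbon steel: f(T) = +0.150·(T−10) [T≤10 °C] = -0.5550
  sulphur-dioxide contribution → 36.67 μm/a
  chloride contribution → 29.1 μm/a
  total first-year rate 65.77 μm/a
65.8 μm/a falls in (50, 80] for carbon steel → category C4

C4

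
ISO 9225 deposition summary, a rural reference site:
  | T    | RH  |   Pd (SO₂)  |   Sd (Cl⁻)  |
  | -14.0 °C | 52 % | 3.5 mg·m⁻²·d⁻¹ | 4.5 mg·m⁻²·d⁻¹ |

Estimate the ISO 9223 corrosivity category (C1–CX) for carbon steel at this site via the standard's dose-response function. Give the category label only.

carbon steel: temperature factor f = +0.150·(-24.0) = -3.6000
  Pd branch = 1.77·Pd^0.52·e^(0.02·RH+f) = 0.2625 μm/a
  Sd branch = 0.102·Sd^0.62·e^(0.033·RH+0.04·T) = 0.8234 μm/a
  sum: 0.2625 + 0.8234 → r_corr = 1.086 μm/a
1.09 μm/a falls in (0, 1.3] for carbon steel → category C1

C1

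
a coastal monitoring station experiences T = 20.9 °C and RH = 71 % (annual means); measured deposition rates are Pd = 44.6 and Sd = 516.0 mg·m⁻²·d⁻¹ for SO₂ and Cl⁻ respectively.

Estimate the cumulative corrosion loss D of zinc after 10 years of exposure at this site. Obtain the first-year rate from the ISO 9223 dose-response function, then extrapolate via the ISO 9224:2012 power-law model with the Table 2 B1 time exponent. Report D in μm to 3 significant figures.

zinc: T>10 °C ⇒ hinge -0.071·(20.9−10) = -0.7739
  sulphur-dioxide contribution → 0.8291 μm/a
  chloride contribution → 6.419 μm/a
  ⇒ r_corr(zinc) = 7.248 μm/a
Long-term exponent b (ISO 9224 Table 2, B1) = 0.813
  D(10) = 7.248 × 10^0.813 = 7.248 × 6.501 = 47.12 μm

D(10) = 47.1 μm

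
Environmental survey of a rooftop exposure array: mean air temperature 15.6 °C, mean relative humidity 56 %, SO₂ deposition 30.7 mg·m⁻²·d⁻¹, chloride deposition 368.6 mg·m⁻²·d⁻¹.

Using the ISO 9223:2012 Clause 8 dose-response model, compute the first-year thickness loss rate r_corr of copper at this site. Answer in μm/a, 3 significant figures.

r_corr = 1.04 μm/a

copper: temperature factor f = -0.080·(5.6) = -0.4480
  SO₂ term: 0.0053·30.7^0.26·exp(0.059·56-0.4480) = 0.2245
  Sd branch = 0.01025·Sd^0.27·e^(0.036·RH+0.049·T) = 0.8151 μm/a
  r_corr = 0.2245 + 0.8151 = 1.04 μm/a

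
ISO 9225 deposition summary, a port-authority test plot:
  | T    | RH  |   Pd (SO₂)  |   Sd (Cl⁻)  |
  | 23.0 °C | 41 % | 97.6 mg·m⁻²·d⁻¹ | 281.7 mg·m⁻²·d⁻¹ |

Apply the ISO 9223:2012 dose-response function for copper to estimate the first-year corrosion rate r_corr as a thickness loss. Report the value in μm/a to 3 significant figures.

r_corr = 0.704 μm/a

copper: temperature factor f = -0.080·(13.0) = -1.0400
  sulphur-dioxide contribution → 0.06925 μm/a
  chloride contribution → 0.6348 μm/a
  ⇒ r_corr(copper) = 0.704 μm/a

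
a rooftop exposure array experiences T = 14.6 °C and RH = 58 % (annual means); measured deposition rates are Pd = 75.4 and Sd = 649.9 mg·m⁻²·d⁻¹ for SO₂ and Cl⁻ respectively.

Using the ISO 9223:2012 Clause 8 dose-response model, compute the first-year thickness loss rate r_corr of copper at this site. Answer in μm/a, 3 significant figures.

copper: temperature factor f = -0.080·(4.6) = -0.3680
  Pd branch = 0.0053·Pd^0.26·e^(0.059·RH+f) = 0.3457 μm/a
  Cl⁻ term: 0.01025·649.9^0.27·exp(0.036·58+0.049·14.6) = 0.9721
  sum: 0.3457 + 0.9721 → r_corr = 1.318 μm/a

r_corr = 1.32 μm/a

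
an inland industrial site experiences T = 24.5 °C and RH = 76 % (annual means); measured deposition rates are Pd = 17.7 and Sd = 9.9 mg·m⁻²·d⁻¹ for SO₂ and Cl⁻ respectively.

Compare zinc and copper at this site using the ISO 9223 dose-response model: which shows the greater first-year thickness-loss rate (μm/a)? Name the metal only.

zinc

zinc: temperature factor f = -0.071·(14.5) = -1.0295
  SO₂ term: 0.0129·17.7^0.44·exp(0.046·76-1.0295) = 0.5381
  Sd branch = 0.0175·Sd^0.57·e^(0.008·RH+0.085·T) = 0.9528 μm/a
  sum: 0.5381 + 0.9528 → r_corr = 1.491 μm/a
copper: f(T) = -0.080·(T−10) [T>10 °C] = -1.1600
  SO₂ term: 0.0053·17.7^0.26·exp(0.059·76-1.1600) = 0.3107
  Sd branch = 0.01025·Sd^0.27·e^(0.036·RH+0.049·T) = 0.9753 μm/a
  sum: 0.3107 + 0.9753 → r_corr = 1.286 μm/a
Ordering by μm/a: zinc (1.49) > copper (1.29)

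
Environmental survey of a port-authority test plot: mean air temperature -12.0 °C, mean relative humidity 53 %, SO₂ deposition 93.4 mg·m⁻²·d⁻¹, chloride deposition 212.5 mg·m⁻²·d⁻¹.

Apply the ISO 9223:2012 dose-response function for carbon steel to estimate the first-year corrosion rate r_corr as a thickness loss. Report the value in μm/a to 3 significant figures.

r_corr = 12.1 μm/a

carbon steel: temperature factor f = +0.150·(-22.0) = -3.3000
  SO₂ term: 1.77·93.4^0.52·exp(0.02·53-3.3000) = 1.994
  Cl⁻ term: 0.102·212.5^0.62·exp(0.033·53+0.04·-12.0) = 10.06
  sum: 1.994 + 10.06 → r_corr = 12.06 μm/a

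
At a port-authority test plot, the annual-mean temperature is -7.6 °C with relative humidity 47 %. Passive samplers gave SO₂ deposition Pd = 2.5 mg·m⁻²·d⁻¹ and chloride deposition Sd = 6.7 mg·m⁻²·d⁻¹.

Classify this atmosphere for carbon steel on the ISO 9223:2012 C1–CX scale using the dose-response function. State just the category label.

carbon steel: temperature factor f = +0.150·(-17.6) = -2.6400
  SO₂ term: 1.77·2.5^0.52·exp(0.02·47-2.6400) = 0.5207
  Cl⁻ term: 0.102·6.7^0.62·exp(0.033·47+0.04·-7.6) = 1.154
  r_corr = 0.5207 + 1.154 = 1.675 μm/a
Category bounds: 1.3…25 μm/a bracket r_corr ⇒ C2

C2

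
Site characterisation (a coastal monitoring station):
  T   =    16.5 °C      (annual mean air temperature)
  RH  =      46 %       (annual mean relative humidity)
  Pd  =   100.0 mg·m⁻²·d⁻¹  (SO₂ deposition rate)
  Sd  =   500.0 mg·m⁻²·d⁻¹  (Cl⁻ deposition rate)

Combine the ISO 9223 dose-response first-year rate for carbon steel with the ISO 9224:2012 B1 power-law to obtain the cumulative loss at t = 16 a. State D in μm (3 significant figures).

carbon steel: f(T) = -0.054·(T−10) [T>10 °C] = -0.3510
  sulphur-dioxide contribution → 34.28 μm/a
  chloride contribution → 42.45 μm/a
  ⇒ r_corr(carbon steel) = 76.73 μm/a
Long-term exponent b (ISO 9224 Table 2, B1) = 0.523
  D(16) = 76.73 × 16^0.523 = 76.73 × 4.263 = 327.1 μm

D(16) = 327 μm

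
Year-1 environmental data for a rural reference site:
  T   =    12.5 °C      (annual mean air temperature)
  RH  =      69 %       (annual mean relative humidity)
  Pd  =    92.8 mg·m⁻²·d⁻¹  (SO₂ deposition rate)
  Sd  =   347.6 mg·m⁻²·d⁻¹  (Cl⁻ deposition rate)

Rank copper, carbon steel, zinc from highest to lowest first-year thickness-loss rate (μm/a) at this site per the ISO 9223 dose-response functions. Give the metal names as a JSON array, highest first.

copper: f(T) = -0.080·(T−10) [T>10 °C] = -0.2000
  Pd branch = 0.0053·Pd^0.26·e^(0.059·RH+f) = 0.826 μm/a
  Cl⁻ term: 0.01025·347.6^0.27·exp(0.036·69+0.049·12.5) = 1.101
  sum: 0.826 + 1.101 → r_corr = 1.927 μm/a
carbon steel: f(T) = -0.054·(T−10) [T>10 °C] = -0.1350
  Pd branch = 1.77·Pd^0.52·e^(0.02·RH+f) = 64.83 μm/a
  Sd branch = 0.102·Sd^0.62·e^(0.033·RH+0.04·T) = 61.67 μm/a
  sum: 64.83 + 61.67 → r_corr = 126.5 μm/a
zinc: T>10 °C ⇒ hinge -0.071·(12.5−10) = -0.1775
  Pd branch = 0.0129·Pd^0.44·e^(0.046·RH+f) = 1.895 μm/a
  Sd branch = 0.0175·Sd^0.57·e^(0.008·RH+0.085·T) = 2.47 μm/a
  r_corr = 1.895 + 2.47 = 4.365 μm/a
Ordering by μm/a: carbon steel (127) > zinc (4.36) > copper (1.93)

["carbon steel", "zinc", "copper"]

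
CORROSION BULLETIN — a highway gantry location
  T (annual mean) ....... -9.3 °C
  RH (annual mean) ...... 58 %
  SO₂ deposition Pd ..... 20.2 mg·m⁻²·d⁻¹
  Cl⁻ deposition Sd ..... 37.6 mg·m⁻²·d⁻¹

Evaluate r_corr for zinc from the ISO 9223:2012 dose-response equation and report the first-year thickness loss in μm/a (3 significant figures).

zinc: f(T) = +0.038·(T−10) [T≤10 °C] = -0.7334
  SO₂ term: 0.0129·20.2^0.44·exp(0.046·58-0.7334) = 0.3351
  Cl⁻ term: 0.0175·37.6^0.57·exp(0.008·58+0.085·-9.3) = 0.09979
  r_corr = 0.3351 + 0.09979 = 0.4349 μm/a

r_corr = 0.435 μm/a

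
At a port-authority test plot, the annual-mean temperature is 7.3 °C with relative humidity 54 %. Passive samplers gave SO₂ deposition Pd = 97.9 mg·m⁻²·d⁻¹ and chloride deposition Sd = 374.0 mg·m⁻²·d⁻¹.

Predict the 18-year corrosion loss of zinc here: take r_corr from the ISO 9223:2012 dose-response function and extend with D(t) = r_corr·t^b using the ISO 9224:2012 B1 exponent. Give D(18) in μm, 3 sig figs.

zinc: T≤10 °C ⇒ hinge +0.038·(7.3−10) = -0.1026
  Pd branch = 0.0129·Pd^0.44·e^(0.046·RH+f) = 1.049 μm/a
  Cl⁻ term: 0.0175·374.0^0.57·exp(0.008·54+0.085·7.3) = 1.468
  r_corr = 1.049 + 1.468 = 2.517 μm/a
ISO 9224: D(t) = r_corr · t^b with b = 0.813 (zinc, B1)
  D(18) = 2.517 × 18^0.813 = 2.517 × 10.48 = 26.39 μm

D(18) = 26.4 μm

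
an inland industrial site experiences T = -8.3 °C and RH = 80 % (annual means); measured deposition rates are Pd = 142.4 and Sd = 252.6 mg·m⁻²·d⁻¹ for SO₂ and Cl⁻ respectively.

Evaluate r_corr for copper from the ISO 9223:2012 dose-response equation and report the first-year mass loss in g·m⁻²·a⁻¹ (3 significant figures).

r_corr = 6.78 g·m⁻²·a⁻¹

copper: f(T) = +0.126·(T−10) [T≤10 °C] = -2.3058
  Pd branch = 0.0053·Pd^0.26·e^(0.059·RH+f) = 0.2151 μm/a
  Cl⁻ term: 0.01025·252.6^0.27·exp(0.036·80+0.049·-8.3) = 0.5414
  sum: 0.2151 + 0.5414 → r_corr = 0.7565 μm/a
Convert to mass loss: 0.7565 μm/a × 8.96 g/cm³ = 6.778 g·m⁻²·a⁻¹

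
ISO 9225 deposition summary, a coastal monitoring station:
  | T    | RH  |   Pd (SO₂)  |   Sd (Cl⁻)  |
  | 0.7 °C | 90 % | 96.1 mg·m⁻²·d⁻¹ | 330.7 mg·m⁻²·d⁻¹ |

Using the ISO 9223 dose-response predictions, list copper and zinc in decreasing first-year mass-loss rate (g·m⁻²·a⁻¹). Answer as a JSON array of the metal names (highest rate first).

copper: f(T) = +0.126·(T−10) [T≤10 °C] = -1.1718
  SO₂ term: 0.0053·96.1^0.26·exp(0.059·90-1.1718) = 1.089
  Sd branch = 0.01025·Sd^0.27·e^(0.036·RH+0.049·T) = 1.297 μm/a
  sum: 1.089 + 1.297 → r_corr = 2.386 μm/a
  mass loss = 2.386 μm/a × 8.96 g/cm³ = 21.38 g·m⁻²·a⁻¹
zinc: T≤10 °C ⇒ hinge +0.038·(0.7−10) = -0.3534
  SO₂ term: 0.0129·96.1^0.44·exp(0.046·90-0.3534) = 4.241
  Cl⁻ term: 0.0175·330.7^0.57·exp(0.008·90+0.085·0.7) = 1.041
  sum: 4.241 + 1.041 → r_corr = 5.283 μm/a
  mass loss = 5.283 μm/a × 7.14 g/cm³ = 37.72 g·m⁻²·a⁻¹
Ordering by g·m⁻²·a⁻¹: zinc (37.7) > copper (21.4)

["zinc", "copper"]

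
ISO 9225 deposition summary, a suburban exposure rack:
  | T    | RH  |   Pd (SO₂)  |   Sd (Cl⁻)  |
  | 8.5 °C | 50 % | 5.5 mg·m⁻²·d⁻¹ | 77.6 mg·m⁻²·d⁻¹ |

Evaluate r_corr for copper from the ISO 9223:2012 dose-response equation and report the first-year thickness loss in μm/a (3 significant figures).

r_corr = 0.435 μm/a

copper: f(T) = +0.126·(T−10) [T≤10 °C] = -0.1890
  SO₂ term: 0.0053·5.5^0.26·exp(0.059·50-0.1890) = 0.1306
  Sd branch = 0.01025·Sd^0.27·e^(0.036·RH+0.049·T) = 0.3045 μm/a
  r_corr = 0.1306 + 0.3045 = 0.4351 μm/a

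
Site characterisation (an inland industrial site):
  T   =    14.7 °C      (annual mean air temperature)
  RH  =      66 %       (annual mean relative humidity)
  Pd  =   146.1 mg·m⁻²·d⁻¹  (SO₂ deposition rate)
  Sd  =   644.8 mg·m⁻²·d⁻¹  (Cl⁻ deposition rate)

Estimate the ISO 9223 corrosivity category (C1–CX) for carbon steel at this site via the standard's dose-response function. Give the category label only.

carbon steel: temperature factor f = -0.054·(4.7) = -0.2538
  SO₂ term: 1.77·146.1^0.52·exp(0.02·66-0.2538) = 68.65
  Cl⁻ term: 0.102·644.8^0.62·exp(0.033·66+0.04·14.7) = 89.48
  r_corr = 68.65 + 89.48 = 158.1 μm/a
Category bounds: 80…200 μm/a bracket r_corr ⇒ C5

C5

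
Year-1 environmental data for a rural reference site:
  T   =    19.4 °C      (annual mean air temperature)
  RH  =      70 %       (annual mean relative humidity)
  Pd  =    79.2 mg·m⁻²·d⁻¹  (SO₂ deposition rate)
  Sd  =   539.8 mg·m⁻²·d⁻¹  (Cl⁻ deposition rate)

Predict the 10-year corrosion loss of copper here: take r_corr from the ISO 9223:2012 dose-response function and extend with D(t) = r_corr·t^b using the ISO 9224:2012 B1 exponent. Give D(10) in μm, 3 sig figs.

D(10) = 10.6 μm

copper: f(T) = -0.080·(T−10) [T>10 °C] = -0.7520
  Pd branch = 0.0053·Pd^0.26·e^(0.059·RH+f) = 0.4842 μm/a
  Sd branch = 0.01025·Sd^0.27·e^(0.036·RH+0.049·T) = 1.802 μm/a
  sum: 0.4842 + 1.802 → r_corr = 2.286 μm/a
Power-law: D(10) = r_corr · 10^0.667
  D(10) = 2.286 × 10^0.667 = 2.286 × 4.645 = 10.62 μm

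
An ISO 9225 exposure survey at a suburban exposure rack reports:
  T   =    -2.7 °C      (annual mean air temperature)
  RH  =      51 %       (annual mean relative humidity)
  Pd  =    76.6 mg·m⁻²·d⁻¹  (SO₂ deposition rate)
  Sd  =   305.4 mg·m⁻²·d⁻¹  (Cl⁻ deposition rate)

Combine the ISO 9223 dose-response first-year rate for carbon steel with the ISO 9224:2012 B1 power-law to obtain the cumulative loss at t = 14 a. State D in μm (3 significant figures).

carbon steel: f(T) = +0.150·(T−10) [T≤10 °C] = -1.9050
  Pd branch = 1.77·Pd^0.52·e^(0.02·RH+f) = 6.973 μm/a
  Sd branch = 0.102·Sd^0.62·e^(0.033·RH+0.04·T) = 17.11 μm/a
  sum: 6.973 + 17.11 → r_corr = 24.08 μm/a
Long-term exponent b (ISO 9224 Table 2, B1) = 0.523
  D(14) = 24.08 × 14^0.523 = 24.08 × 3.976 = 95.75 μm

D(14) = 95.7 μm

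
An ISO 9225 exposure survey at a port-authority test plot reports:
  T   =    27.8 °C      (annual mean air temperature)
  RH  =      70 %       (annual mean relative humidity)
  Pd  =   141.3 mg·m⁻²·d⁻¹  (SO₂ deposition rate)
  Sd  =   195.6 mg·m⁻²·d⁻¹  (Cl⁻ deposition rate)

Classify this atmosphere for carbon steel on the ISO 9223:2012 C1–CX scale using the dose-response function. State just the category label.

C5

carbon steel: f(T) = -0.054·(T−10) [T>10 °C] = -0.9612
  Pd branch = 1.77·Pd^0.52·e^(0.02·RH+f) = 36.03 μm/a
  Sd branch = 0.102·Sd^0.62·e^(0.033·RH+0.04·T) = 82.3 μm/a
  r_corr = 36.03 + 82.3 = 118.3 μm/a
ISO 9223 Table 2 (carbon steel): 80 < 118 ≤ 200 μm/a ⇒ C5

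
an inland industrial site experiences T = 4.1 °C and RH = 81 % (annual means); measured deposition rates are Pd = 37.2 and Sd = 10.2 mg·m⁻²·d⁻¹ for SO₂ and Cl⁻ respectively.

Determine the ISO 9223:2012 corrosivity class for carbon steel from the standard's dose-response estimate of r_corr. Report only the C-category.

carbon steel: temperature factor f = +0.150·(-5.9) = -0.8850
  SO₂ term: 1.77·37.2^0.52·exp(0.02·81-0.8850) = 24.2
  Sd branch = 0.102·Sd^0.62·e^(0.033·RH+0.04·T) = 7.346 μm/a
  r_corr = 24.2 + 7.346 = 31.55 μm/a
ISO 9223 Table 2 (carbon steel): 25 < 31.5 ≤ 50 μm/a ⇒ C3

C3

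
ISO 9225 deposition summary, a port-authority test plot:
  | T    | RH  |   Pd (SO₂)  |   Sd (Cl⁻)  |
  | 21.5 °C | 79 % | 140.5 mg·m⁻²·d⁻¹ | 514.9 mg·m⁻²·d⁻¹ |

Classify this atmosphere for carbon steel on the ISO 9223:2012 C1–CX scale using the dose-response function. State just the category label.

CX

carbon steel: f(T) = -0.054·(T−10) [T>10 °C] = -0.6210
  SO₂ term: 1.77·140.5^0.52·exp(0.02·79-0.6210) = 60.43
  Sd branch = 0.102·Sd^0.62·e^(0.033·RH+0.04·T) = 156.9 μm/a
  sum: 60.43 + 156.9 → r_corr = 217.3 μm/a
Category bounds: 200…700 μm/a bracket r_corr ⇒ CX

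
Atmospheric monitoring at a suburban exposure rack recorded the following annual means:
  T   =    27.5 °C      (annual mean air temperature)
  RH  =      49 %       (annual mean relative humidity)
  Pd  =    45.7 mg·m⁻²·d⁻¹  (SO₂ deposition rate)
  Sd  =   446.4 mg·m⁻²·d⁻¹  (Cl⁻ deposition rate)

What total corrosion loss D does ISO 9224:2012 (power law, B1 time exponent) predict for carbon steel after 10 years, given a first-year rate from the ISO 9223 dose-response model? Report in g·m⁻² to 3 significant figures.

D(10) = 2.13e+03 g·m⁻²

carbon steel: T>10 °C ⇒ hinge -0.054·(27.5−10) = -0.9450
  Pd branch = 1.77·Pd^0.52·e^(0.02·RH+f) = 13.38 μm/a
  Sd branch = 0.102·Sd^0.62·e^(0.033·RH+0.04·T) = 67.83 μm/a
  r_corr = 13.38 + 67.83 = 81.2 μm/a
ISO 9224: D(t) = r_corr · t^b with b = 0.523 (carbon steel, B1)
  D(10) = 81.2 × 10^0.523 = 81.2 × 3.334 = 270.8 μm
  Mass loss = 270.8 μm × 7.85 g/cm³ = 2125 g·m⁻²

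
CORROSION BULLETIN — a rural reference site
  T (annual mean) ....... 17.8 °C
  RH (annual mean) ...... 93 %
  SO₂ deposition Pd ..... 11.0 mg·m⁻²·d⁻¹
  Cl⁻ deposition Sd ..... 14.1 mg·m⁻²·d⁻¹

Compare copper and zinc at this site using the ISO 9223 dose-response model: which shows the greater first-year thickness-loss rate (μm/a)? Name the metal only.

copper

copper: f(T) = -0.080·(T−10) [T>10 °C] = -0.6240
  Pd branch = 0.0053·Pd^0.26·e^(0.059·RH+f) = 1.279 μm/a
  Cl⁻ term: 0.01025·14.1^0.27·exp(0.036·93+0.049·17.8) = 1.425
  r_corr = 1.279 + 1.425 = 2.704 μm/a
zinc: T>10 °C ⇒ hinge -0.071·(17.8−10) = -0.5538
  SO₂ term: 0.0129·11.0^0.44·exp(0.046·93-0.5538) = 1.535
  Sd branch = 0.0175·Sd^0.57·e^(0.008·RH+0.085·T) = 0.7556 μm/a
  r_corr = 1.535 + 0.7556 = 2.291 μm/a
Ordering by μm/a: copper (2.7) > zinc (2.29)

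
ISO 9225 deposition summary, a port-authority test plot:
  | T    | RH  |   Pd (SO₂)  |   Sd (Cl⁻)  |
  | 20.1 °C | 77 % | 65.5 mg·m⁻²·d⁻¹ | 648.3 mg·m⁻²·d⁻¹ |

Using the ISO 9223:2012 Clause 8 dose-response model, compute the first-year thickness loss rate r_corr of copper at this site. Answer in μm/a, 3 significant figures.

copper: temperature factor f = -0.080·(10.1) = -0.8080
  Pd branch = 0.0053·Pd^0.26·e^(0.059·RH+f) = 0.6585 μm/a
  Cl⁻ term: 0.01025·648.3^0.27·exp(0.036·77+0.049·20.1) = 2.521
  sum: 0.6585 + 2.521 → r_corr = 3.179 μm/a

r_corr = 3.18 μm/a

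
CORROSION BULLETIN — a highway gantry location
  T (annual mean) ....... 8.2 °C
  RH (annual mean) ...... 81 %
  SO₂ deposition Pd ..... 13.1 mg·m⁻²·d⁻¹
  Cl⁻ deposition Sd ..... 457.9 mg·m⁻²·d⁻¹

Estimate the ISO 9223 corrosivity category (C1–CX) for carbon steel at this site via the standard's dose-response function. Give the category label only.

C5

carbon steel: f(T) = +0.150·(T−10) [T≤10 °C] = -0.2700
  Pd branch = 1.77·Pd^0.52·e^(0.02·RH+f) = 26.02 μm/a
  Cl⁻ term: 0.102·457.9^0.62·exp(0.033·81+0.04·8.2) = 91.54
  sum: 26.02 + 91.54 → r_corr = 117.6 μm/a
118 μm/a falls in (80, 200] for carbon steel → category C5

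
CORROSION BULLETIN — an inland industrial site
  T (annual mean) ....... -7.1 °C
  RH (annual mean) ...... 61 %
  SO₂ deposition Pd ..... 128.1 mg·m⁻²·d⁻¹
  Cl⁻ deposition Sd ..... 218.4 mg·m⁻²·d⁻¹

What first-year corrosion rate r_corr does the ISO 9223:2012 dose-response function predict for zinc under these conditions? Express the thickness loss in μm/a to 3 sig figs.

zinc: temperature factor f = +0.038·(-17.1) = -0.6498
  sulphur-dioxide contribution → 0.9426 μm/a
  chloride contribution → 0.3359 μm/a
  total first-year rate 1.279 μm/a

r_corr = 1.28 μm/a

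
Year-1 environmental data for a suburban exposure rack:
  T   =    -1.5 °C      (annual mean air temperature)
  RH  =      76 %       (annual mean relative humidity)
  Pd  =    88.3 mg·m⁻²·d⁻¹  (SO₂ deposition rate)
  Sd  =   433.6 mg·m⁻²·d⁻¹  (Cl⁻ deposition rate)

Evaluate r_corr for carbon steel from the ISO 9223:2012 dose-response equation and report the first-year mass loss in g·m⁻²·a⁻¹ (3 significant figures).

r_corr = 516 g·m⁻²·a⁻¹

carbon steel: T≤10 °C ⇒ hinge +0.150·(-1.5−10) = -1.7250
  SO₂ term: 1.77·88.3^0.52·exp(0.02·76-1.7250) = 14.82
  Sd branch = 0.102·Sd^0.62·e^(0.033·RH+0.04·T) = 50.9 μm/a
  r_corr = 14.82 + 50.9 = 65.72 μm/a
Convert to mass loss: 65.72 μm/a × 7.85 g/cm³ = 515.9 g·m⁻²·a⁻¹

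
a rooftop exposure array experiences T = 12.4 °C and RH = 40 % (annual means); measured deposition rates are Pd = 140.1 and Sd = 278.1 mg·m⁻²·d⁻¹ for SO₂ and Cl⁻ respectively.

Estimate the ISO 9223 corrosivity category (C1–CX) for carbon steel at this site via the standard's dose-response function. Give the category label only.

carbon steel: T>10 °C ⇒ hinge -0.054·(12.4−10) = -0.1296
  Pd branch = 1.77·Pd^0.52·e^(0.02·RH+f) = 45.21 μm/a
  Cl⁻ term: 0.102·278.1^0.62·exp(0.033·40+0.04·12.4) = 20.54
  sum: 45.21 + 20.54 → r_corr = 65.76 μm/a
65.8 μm/a falls in (50, 80] for carbon steel → category C4

C4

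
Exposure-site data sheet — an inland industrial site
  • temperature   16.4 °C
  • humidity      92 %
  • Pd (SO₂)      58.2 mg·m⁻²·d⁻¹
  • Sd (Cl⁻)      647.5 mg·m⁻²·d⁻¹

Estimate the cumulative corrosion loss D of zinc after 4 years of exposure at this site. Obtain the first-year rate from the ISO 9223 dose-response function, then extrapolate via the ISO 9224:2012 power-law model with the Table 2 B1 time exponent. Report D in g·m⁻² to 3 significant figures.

D(4) = 204 g·m⁻²

zinc: T>10 °C ⇒ hinge -0.071·(16.4−10) = -0.4544
  Pd branch = 0.0129·Pd^0.44·e^(0.046·RH+f) = 3.371 μm/a
  Sd branch = 0.0175·Sd^0.57·e^(0.008·RH+0.085·T) = 5.895 μm/a
  r_corr = 3.371 + 5.895 = 9.266 μm/a
ISO 9224: D(t) = r_corr · t^b with b = 0.813 (zinc, B1)
  D(4) = 9.266 × 4^0.813 = 9.266 × 3.087 = 28.6 μm
  Mass loss = 28.6 μm × 7.14 g/cm³ = 204.2 g·m⁻²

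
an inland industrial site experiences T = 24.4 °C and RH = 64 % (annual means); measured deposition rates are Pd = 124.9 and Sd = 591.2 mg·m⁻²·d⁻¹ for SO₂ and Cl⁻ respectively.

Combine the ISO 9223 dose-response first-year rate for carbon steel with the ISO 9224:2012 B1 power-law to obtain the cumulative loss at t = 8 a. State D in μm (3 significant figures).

D(8) = 454 μm

carbon steel: f(T) = -0.054·(T−10) [T>10 °C] = -0.7776
  SO₂ term: 1.77·124.9^0.52·exp(0.02·64-0.7776) = 36.01
  Sd branch = 0.102·Sd^0.62·e^(0.033·RH+0.04·T) = 117 μm/a
  sum: 36.01 + 117 → r_corr = 153 μm/a
Long-term exponent b (ISO 9224 Table 2, B1) = 0.523
  D(8) = 153 × 8^0.523 = 153 × 2.967 = 454 μm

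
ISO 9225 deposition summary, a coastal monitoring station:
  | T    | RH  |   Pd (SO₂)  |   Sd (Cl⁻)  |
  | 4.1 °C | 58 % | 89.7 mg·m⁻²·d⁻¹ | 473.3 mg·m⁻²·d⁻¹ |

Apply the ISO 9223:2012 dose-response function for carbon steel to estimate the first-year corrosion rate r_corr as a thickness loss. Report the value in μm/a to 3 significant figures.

carbon steel: f(T) = +0.150·(T−10) [T≤10 °C] = -0.8850
  SO₂ term: 1.77·89.7^0.52·exp(0.02·58-0.8850) = 24.15
  Cl⁻ term: 0.102·473.3^0.62·exp(0.033·58+0.04·4.1) = 37.12
  r_corr = 24.15 + 37.12 = 61.27 μm/a

r_corr = 61.3 μm/a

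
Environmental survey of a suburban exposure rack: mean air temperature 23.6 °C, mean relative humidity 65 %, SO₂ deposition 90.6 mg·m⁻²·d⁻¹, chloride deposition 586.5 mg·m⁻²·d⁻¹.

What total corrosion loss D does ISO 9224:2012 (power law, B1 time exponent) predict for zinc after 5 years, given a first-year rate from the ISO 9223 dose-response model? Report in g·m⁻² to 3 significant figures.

D(5) = 237 g·m⁻²

zinc: temperature factor f = -0.071·(13.6) = -0.9656
  SO₂ term: 0.0129·90.6^0.44·exp(0.046·65-0.9656) = 0.7094
  Cl⁻ term: 0.0175·586.5^0.57·exp(0.008·65+0.085·23.6) = 8.279
  r_corr = 0.7094 + 8.279 = 8.988 μm/a
Long-term exponent b (ISO 9224 Table 2, B1) = 0.813
  D(5) = 8.988 × 5^0.813 = 8.988 × 3.701 = 33.26 μm
  Mass loss = 33.26 μm × 7.14 g/cm³ = 237.5 g·m⁻²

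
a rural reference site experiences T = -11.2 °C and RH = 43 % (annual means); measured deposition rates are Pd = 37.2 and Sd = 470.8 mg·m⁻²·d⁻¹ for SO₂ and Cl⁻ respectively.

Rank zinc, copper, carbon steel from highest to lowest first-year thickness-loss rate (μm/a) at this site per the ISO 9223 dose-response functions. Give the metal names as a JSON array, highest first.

zinc: T≤10 °C ⇒ hinge +0.038·(-11.2−10) = -0.8056
  Pd branch = 0.0129·Pd^0.44·e^(0.046·RH+f) = 0.2045 μm/a
  Sd branch = 0.0175·Sd^0.57·e^(0.008·RH+0.085·T) = 0.3181 μm/a
  sum: 0.2045 + 0.3181 → r_corr = 0.5226 μm/a
copper: f(T) = +0.126·(T−10) [T≤10 °C] = -2.6712
  SO₂ term: 0.0053·37.2^0.26·exp(0.059·43-2.6712) = 0.01187
  Sd branch = 0.01025·Sd^0.27·e^(0.036·RH+0.049·T) = 0.1467 μm/a
  r_corr = 0.01187 + 0.1467 = 0.1585 μm/a
carbon steel: temperature factor f = +0.150·(-21.2) = -3.1800
  SO₂ term: 1.77·37.2^0.52·exp(0.02·43-3.1800) = 1.14
  Sd branch = 0.102·Sd^0.62·e^(0.033·RH+0.04·T) = 12.23 μm/a
  sum: 1.14 + 12.23 → r_corr = 13.37 μm/a
Ordering by μm/a: carbon steel (13.4) > zinc (0.523) > copper (0.159)

["carbon steel", "zinc", "copper"]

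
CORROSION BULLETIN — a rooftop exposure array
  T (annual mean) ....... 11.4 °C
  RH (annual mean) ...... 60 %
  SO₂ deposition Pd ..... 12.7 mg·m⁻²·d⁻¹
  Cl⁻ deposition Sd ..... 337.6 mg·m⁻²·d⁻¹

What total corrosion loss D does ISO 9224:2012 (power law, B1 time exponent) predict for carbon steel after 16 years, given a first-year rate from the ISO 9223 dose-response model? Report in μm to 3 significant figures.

carbon steel: f(T) = -0.054·(T−10) [T>10 °C] = -0.0756
  sulphur-dioxide contribution → 20.43 μm/a
  chloride contribution → 43.07 μm/a
  ⇒ r_corr(carbon steel) = 63.5 μm/a
Power-law: D(16) = r_corr · 16^0.523
  D(16) = 63.5 × 16^0.523 = 63.5 × 4.263 = 270.7 μm

D(16) = 271 μm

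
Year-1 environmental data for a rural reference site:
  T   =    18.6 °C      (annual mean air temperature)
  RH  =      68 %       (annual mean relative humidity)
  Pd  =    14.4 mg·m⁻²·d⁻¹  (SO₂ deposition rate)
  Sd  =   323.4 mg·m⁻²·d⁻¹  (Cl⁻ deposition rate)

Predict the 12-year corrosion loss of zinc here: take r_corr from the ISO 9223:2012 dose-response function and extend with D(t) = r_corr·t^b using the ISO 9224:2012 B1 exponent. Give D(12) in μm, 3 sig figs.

zinc: T>10 °C ⇒ hinge -0.071·(18.6−10) = -0.6106
  sulphur-dioxide contribution → 0.5171 μm/a
  chloride contribution → 3.949 μm/a
  ⇒ r_corr(zinc) = 4.466 μm/a
Power-law: D(12) = r_corr · 12^0.813
  D(12) = 4.466 × 12^0.813 = 4.466 × 7.54 = 33.67 μm

D(12) = 33.7 μm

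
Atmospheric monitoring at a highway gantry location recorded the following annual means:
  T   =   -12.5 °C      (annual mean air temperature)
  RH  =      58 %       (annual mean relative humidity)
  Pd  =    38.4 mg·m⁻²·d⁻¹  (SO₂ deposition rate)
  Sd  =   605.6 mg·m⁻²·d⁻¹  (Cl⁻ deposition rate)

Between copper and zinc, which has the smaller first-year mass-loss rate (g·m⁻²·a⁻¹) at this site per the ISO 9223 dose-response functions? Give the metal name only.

copper: temperature factor f = +0.126·(-22.5) = -2.8350
  sulphur-dioxide contribution → 0.02461 μm/a
  chloride contribution → 0.2528 μm/a
  ⇒ r_corr(copper) = 0.2774 μm/a
  mass loss = 0.2774 μm/a × 8.96 g/cm³ = 2.485 g·m⁻²·a⁻¹
zinc: T≤10 °C ⇒ hinge +0.038·(-12.5−10) = -0.8550
  sulphur-dioxide contribution → 0.3936 μm/a
  chloride contribution → 0.3706 μm/a
  total first-year rate 0.7643 μm/a
  mass loss = 0.7643 μm/a × 7.14 g/cm³ = 5.457 g·m⁻²·a⁻¹
Ordering by g·m⁻²·a⁻¹: zinc (5.46) > copper (2.49)

copper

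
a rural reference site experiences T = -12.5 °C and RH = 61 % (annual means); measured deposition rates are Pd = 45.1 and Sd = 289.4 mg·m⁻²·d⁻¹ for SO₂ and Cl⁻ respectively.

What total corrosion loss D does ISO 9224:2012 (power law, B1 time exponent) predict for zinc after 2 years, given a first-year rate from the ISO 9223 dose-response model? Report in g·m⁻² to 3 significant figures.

D(2) = 9.21 g·m⁻²

zinc: temperature factor f = +0.038·(-22.5) = -0.8550
  Pd branch = 0.0129·Pd^0.44·e^(0.046·RH+f) = 0.485 μm/a
  Cl⁻ term: 0.0175·289.4^0.57·exp(0.008·61+0.085·-12.5) = 0.2492
  sum: 0.485 + 0.2492 → r_corr = 0.7342 μm/a
Power-law: D(2) = r_corr · 2^0.813
  D(2) = 0.7342 × 2^0.813 = 0.7342 × 1.757 = 1.29 μm
  Mass loss = 1.29 μm × 7.14 g/cm³ = 9.21 g·m⁻²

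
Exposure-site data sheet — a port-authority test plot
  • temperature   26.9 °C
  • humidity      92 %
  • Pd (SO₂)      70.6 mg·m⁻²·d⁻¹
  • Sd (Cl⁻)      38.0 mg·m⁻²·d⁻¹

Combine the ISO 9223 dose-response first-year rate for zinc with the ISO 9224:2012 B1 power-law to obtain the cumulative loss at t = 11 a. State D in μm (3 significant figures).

D(11) = 32.3 μm

zinc: T>10 °C ⇒ hinge -0.071·(26.9−10) = -1.1999
  SO₂ term: 0.0129·70.6^0.44·exp(0.046·92-1.1999) = 1.741
  Sd branch = 0.0175·Sd^0.57·e^(0.008·RH+0.085·T) = 2.859 μm/a
  sum: 1.741 + 2.859 → r_corr = 4.6 μm/a
Power-law: D(11) = r_corr · 11^0.813
  D(11) = 4.6 × 11^0.813 = 4.6 × 7.025 = 32.32 μm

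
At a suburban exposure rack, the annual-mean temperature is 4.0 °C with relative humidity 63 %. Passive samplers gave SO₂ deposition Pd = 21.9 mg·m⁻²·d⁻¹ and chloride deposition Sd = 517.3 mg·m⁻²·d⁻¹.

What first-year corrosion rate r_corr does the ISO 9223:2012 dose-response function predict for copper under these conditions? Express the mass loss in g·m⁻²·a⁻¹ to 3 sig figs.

copper: T≤10 °C ⇒ hinge +0.126·(4.0−10) = -0.7560
  SO₂ term: 0.0053·21.9^0.26·exp(0.059·63-0.7560) = 0.2284
  Cl⁻ term: 0.01025·517.3^0.27·exp(0.036·63+0.049·4.0) = 0.6509
  sum: 0.2284 + 0.6509 → r_corr = 0.8794 μm/a
Convert to mass loss: 0.8794 μm/a × 8.96 g/cm³ = 7.879 g·m⁻²·a⁻¹

r_corr = 7.88 g·m⁻²·a⁻¹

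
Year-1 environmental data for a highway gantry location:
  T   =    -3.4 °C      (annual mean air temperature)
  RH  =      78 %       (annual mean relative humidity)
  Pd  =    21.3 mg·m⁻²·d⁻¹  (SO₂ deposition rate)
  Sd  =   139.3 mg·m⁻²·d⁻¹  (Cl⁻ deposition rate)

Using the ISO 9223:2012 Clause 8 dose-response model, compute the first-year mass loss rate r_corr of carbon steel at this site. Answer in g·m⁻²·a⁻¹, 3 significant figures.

carbon steel: temperature factor f = +0.150·(-13.4) = -2.0100
  sulphur-dioxide contribution → 5.537 μm/a
  chloride contribution → 24.93 μm/a
  ⇒ r_corr(carbon steel) = 30.46 μm/a
Convert to mass loss: 30.46 μm/a × 7.85 g/cm³ = 239.1 g·m⁻²·a⁻¹

r_corr = 239 g·m⁻²·a⁻¹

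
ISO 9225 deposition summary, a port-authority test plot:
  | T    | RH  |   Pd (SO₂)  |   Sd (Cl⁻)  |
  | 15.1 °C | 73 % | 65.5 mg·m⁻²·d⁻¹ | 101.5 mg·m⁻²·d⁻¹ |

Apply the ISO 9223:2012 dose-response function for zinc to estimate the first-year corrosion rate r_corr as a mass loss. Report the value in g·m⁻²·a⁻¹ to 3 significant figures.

zinc: temperature factor f = -0.071·(5.1) = -0.3621
  SO₂ term: 0.0129·65.5^0.44·exp(0.046·73-0.3621) = 1.625
  Sd branch = 0.0175·Sd^0.57·e^(0.008·RH+0.085·T) = 1.577 μm/a
  r_corr = 1.625 + 1.577 = 3.202 μm/a
Convert to mass loss: 3.202 μm/a × 7.14 g/cm³ = 22.86 g·m⁻²·a⁻¹

r_corr = 22.9 g·m⁻²·a⁻¹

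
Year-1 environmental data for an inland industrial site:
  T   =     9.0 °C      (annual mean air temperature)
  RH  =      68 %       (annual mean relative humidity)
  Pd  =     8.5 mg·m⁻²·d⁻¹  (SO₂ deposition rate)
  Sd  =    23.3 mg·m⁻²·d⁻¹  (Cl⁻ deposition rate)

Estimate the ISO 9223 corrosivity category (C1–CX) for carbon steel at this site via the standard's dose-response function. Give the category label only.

carbon steel: f(T) = +0.150·(T−10) [T≤10 °C] = -0.1500
  sulphur-dioxide contribution → 18.06 μm/a
  chloride contribution → 9.711 μm/a
  total first-year rate 27.77 μm/a
27.8 μm/a falls in (25, 50] for carbon steel → category C3

C3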